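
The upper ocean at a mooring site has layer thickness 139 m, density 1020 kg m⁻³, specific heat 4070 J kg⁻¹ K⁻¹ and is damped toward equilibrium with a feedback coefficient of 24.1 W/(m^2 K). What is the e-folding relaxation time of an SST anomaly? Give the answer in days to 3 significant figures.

277 days

Areal heat capacity C = ρ c_p D = 1020 × 4070 × 139 = 5.77×10^8 J/(m^2 K).
Relaxation time τ = C / λ = 5.77×10^8 / 24.1 = 2.39×10^7 s.
In days: 2.39×10^7 s / (86400 s/day) = 277 days.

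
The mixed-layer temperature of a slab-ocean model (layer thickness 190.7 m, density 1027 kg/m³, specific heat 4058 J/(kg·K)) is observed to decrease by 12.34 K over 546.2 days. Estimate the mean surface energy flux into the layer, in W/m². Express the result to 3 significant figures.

-208

Areal heat capacity C = ρ c_p D = 1027 × 4058 × 190.7 = 7.95×10^8 J/(m²·K).
Required heat per unit area: Q = C ΔT = 7.95×10^8 × -12.34 = -9.81×10^9 J/m².
Flux F = Q / Δt = -9.81×10^9 / 4.72×10^7 s = -208 W/m².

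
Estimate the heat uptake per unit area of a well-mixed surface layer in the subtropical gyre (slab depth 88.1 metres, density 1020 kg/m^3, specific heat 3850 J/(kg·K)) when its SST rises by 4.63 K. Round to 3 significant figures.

1.60×10^9

Areal heat capacity C = ρ c_p D = 1020 × 3850 × 88.1 = 3.46×10^8 J m⁻² K⁻¹.
ΔQ = C ΔT = 3.46×10^8 × 4.63 = 1.60×10^9 J/m².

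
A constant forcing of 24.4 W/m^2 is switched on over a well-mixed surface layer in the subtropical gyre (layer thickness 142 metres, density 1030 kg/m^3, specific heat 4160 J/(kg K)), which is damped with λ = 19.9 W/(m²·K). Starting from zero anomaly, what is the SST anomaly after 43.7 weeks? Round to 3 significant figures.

0.710 K

Areal heat capacity C = ρ c_p D = 1030 × 4160 × 142 = 6.08×10^8 J/(m²·K).
τ = C / λ = 6.08×10^8 / 19.9 = 3.06×10^7 s.
Equilibrium anomaly ΔT_eq = F / λ = 24.4 / 19.9 = 1.23 K.
t = 43.7 weeks = 2.64×10^7 s, so t/τ = 0.864.
ΔT(t) = ΔT_eq (1 − e^(−t/τ)) = 1.23 × (1 − e^−0.864) = 0.710 K.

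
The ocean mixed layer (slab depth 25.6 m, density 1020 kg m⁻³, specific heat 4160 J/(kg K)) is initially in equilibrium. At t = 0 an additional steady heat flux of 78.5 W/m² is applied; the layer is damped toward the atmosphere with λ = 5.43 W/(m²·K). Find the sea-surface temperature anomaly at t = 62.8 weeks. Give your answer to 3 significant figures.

12.3 K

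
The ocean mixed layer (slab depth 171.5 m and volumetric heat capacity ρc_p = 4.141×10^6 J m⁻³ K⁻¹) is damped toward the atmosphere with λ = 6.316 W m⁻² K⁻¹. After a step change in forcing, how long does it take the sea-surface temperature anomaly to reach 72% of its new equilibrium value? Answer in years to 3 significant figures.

4.54 years

Areal heat capacity C = ρc_p × D = 4.141×10^6 × 171.5 = 7.10×10^8 J/(m^2 K).
τ = C / λ = 7.10×10^8 / 6.316 = 1.12×10^8 s.
Fraction reached: 1 − e^(−t/τ) = 0.72 ⇒ t = −τ ln(1 − 0.72) = τ × 1.27.
t = 1.43×10^8 s = 4.54 years.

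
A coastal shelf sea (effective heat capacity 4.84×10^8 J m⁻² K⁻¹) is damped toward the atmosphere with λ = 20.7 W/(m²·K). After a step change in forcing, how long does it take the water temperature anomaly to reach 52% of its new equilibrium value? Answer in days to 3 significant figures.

Areal heat capacity C = 4.84×10^8 J m⁻² K⁻¹ (given).
τ = C / λ = 4.84×10^8 / 20.7 = 2.34×10^7 s.
Fraction reached: 1 − e^(−t/τ) = 0.52 ⇒ t = −τ ln(1 − 0.52) = τ × 0.734.
t = 1.72×10^7 s = 199 days.

199 days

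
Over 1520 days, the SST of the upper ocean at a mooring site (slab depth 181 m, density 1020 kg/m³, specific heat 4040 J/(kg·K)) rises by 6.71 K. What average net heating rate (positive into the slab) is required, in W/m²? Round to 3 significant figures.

Areal heat capacity C = ρ c_p D = 1020 × 4040 × 181 = 7.46×10^8 J m⁻² K⁻¹.
Required heat per unit area: Q = C ΔT = 7.46×10^8 × 6.71 = 5.00×10^9 J/m².
Flux F = Q / Δt = 5.00×10^9 / 1.31×10^8 s = 38.1 W/m².

38.1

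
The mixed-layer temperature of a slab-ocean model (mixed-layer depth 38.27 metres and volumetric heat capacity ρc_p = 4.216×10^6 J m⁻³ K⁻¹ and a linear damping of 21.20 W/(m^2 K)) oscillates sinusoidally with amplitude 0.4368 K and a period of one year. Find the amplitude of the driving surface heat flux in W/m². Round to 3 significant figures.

Areal heat capacity C = ρc_p × D = 4.216×10^6 × 38.27 = 1.61×10^8 J/(m²·K).
ω = 2π / 3.15×10^7 s = 1.99×10^-7 s⁻¹.
√((Cω)² + λ²) = √((32.1)² + 21.20²) = 38.5 W/(m²·K).
F₀ = A × √((Cω)²+λ²) = 0.4368 × 38.5 = 16.8 W/m².

16.8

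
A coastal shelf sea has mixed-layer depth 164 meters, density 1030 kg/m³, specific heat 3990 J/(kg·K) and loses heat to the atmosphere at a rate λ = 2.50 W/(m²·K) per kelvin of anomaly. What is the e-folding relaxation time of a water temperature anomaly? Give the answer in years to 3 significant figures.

Areal heat capacity C = ρ c_p D = 1030 × 3990 × 164 = 6.74×10^8 J m⁻² K⁻¹.
Relaxation time τ = C / λ = 6.74×10^8 / 2.50 = 2.70×10^8 s.
In years: 2.70×10^8 s / (3.156×10^7 s/year) = 8.54 years.

8.54 years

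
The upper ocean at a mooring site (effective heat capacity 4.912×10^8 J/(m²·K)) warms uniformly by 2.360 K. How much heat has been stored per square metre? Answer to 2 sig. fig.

1.2×10^9

Areal heat capacity C = 4.912×10^8 J/(m²·K) (given).
ΔQ = C ΔT = 4.91×10^8 × 2.360 = 1.16×10^9 J/m².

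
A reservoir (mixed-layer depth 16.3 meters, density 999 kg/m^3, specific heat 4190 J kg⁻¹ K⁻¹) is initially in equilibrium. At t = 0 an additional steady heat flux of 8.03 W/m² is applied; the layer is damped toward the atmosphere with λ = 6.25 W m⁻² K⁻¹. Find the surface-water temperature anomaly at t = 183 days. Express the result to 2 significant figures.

Areal heat capacity C = ρ c_p D = 999 × 4190 × 16.3 = 6.82×10^7 J/(m²·K).
τ = C / λ = 6.82×10^7 / 6.25 = 1.09×10^7 s.
Equilibrium anomaly ΔT_eq = F / λ = 8.03 / 6.25 = 1.28 K.
t = 183 days = 1.58×10^7 s, so t/τ = 1.45.
ΔT(t) = ΔT_eq (1 − e^(−t/τ)) = 1.28 × (1 − e^−1.45) = 0.983 K.

0.98 K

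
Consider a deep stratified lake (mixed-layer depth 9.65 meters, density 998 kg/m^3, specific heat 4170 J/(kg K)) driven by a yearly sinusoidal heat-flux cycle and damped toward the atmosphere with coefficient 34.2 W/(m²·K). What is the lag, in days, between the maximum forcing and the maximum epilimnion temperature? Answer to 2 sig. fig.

13 days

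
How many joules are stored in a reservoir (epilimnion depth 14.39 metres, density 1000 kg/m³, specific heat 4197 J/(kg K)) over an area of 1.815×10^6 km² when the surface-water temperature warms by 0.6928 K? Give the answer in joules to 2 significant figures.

7.6×10^19 J

Areal heat capacity C = ρ c_p D = 1000 × 4197 × 14.39 = 6.04×10^7 J/(m²·K).
Heat per unit area: q = C ΔT = 6.04×10^7 × 0.6928 = 4.18×10^7 J/m².
Total heat: Q = q × A = 4.18×10^7 × (1.815×10^6 × 10⁶ m²) = 7.59×10^19 J.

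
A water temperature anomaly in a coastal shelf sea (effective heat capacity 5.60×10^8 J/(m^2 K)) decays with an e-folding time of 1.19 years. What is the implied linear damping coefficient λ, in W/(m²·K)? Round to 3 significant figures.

Areal heat capacity C = 5.60×10^8 J/(m^2 K) (given).
τ = 1.19 years = 3.76×10^7 s.
λ = C / τ = 5.60×10^8 / 3.76×10^7 = 14.9 W/(m²·K).

14.9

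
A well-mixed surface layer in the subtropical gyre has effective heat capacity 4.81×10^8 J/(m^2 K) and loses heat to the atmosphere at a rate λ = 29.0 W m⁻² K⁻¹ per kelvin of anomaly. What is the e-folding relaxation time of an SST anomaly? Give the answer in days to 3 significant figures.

Areal heat capacity C = 4.81×10^8 J/(m^2 K) (given).
Relaxation time τ = C / λ = 4.81×10^8 / 29.0 = 1.66×10^7 s.
In days: 1.66×10^7 s / (86400 s/day) = 192 days.

192 days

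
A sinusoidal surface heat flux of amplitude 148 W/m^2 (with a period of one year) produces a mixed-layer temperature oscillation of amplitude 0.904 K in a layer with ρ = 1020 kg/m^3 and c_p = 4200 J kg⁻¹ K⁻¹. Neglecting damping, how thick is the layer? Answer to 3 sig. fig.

ω = 2π / 3.15×10^7 s = 1.99×10^-7 s⁻¹.
Required C = F₀ / (A ω) = 148 / (0.904 × 1.99×10^-7) = 8.22×10^8 J/(m²·K).
D = C / (ρ c_p) = 8.22×10^8 / (1020 × 4200) = 192 m.

192 m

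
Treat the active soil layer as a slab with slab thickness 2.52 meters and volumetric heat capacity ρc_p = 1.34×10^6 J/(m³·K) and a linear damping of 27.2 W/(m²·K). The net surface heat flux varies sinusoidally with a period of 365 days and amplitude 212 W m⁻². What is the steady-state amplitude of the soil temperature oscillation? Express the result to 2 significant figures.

Areal heat capacity C = ρc_p × D = 1.34×10^6 × 2.52 = 3.38×10^6 J m⁻² K⁻¹.
Angular frequency ω = 2π / T = 2π / 3.15×10^7 s = 1.99×10^-7 s⁻¹.
√((Cω)² + λ²) = √((0.673)² + 27.2²) = 27.2 W/(m²·K).
Amplitude A = F₀ / √((Cω)²+λ²) = 212 / 27.2 = 7.79 K.

7.8 K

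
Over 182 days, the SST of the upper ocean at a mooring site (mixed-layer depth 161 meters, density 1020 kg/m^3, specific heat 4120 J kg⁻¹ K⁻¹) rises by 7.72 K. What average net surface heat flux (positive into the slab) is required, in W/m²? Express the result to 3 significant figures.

332

Areal heat capacity C = ρ c_p D = 1020 × 4120 × 161 = 6.77×10^8 J m⁻² K⁻¹.
Required heat per unit area: Q = C ΔT = 6.77×10^8 × 7.72 = 5.22×10^9 J/m².
Flux F = Q / Δt = 5.22×10^9 / 1.57×10^7 s = 332 W/m².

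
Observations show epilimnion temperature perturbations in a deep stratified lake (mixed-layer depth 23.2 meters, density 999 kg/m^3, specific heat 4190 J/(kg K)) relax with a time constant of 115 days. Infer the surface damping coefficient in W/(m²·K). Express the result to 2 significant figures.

9.8

Areal heat capacity C = ρ c_p D = 999 × 4190 × 23.2 = 9.71×10^7 J/(m²·K).
τ = 115 days = 9.94×10^6 s.
λ = C / τ = 9.71×10^7 / 9.94×10^6 = 9.77 W/(m²·K).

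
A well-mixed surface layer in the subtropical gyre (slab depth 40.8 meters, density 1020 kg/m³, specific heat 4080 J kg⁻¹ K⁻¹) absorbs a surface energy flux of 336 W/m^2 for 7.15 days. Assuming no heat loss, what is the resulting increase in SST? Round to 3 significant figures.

Areal heat capacity C = ρ c_p D = 1020 × 4080 × 40.8 = 1.70×10^8 J/(m²·K).
Net heat input Q = F Δt = 336 × (7.15 days × 86400 s/day) = 2.08×10^8 J/m².
ΔT = Q / C = 2.08×10^8 / 1.70×10^8 = 1.22 K.

1.22 K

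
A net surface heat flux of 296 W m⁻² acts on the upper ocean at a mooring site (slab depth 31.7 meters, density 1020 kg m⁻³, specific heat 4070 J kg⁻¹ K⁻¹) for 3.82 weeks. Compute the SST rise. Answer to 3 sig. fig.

5.20 K

Areal heat capacity C = ρ c_p D = 1020 × 4070 × 31.7 = 1.32×10^8 J m⁻² K⁻¹.
Net heat input Q = F Δt = 296 × (3.82 weeks × 6.048×10^5 s/week) = 6.84×10^8 J/m².
ΔT = Q / C = 6.84×10^8 / 1.32×10^8 = 5.20 K.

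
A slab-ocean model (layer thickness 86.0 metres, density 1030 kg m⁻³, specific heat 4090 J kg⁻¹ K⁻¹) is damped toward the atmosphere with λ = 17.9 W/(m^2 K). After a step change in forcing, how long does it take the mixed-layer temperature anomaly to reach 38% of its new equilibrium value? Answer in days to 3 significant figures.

112 days

Areal heat capacity C = ρ c_p D = 1030 × 4090 × 86.0 = 3.62×10^8 J/(m²·K).
τ = C / λ = 3.62×10^8 / 17.9 = 2.02×10^7 s.
Fraction reached: 1 − e^(−t/τ) = 0.38 ⇒ t = −τ ln(1 − 0.38) = τ × 0.478.
t = 9.68×10^6 s = 112 days.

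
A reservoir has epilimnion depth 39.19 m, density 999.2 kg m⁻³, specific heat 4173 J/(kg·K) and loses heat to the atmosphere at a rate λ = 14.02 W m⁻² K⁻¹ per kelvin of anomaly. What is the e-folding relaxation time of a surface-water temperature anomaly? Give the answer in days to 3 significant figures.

135 days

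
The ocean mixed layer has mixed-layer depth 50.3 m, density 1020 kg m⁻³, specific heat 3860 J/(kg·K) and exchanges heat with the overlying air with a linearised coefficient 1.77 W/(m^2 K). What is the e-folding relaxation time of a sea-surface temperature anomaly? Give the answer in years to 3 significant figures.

3.55 years

Areal heat capacity C = ρ c_p D = 1020 × 3860 × 50.3 = 1.98×10^8 J m⁻² K⁻¹.
Relaxation time τ = C / λ = 1.98×10^8 / 1.77 = 1.12×10^8 s.
In years: 1.12×10^8 s / (3.156×10^7 s/year) = 3.55 years.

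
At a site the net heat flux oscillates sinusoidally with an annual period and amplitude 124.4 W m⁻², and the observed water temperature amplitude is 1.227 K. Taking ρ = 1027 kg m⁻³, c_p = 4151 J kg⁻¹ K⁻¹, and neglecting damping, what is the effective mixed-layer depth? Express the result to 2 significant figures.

ω = 2π / 3.15×10^7 s = 1.99×10^-7 s⁻¹.
Required C = F₀ / (A ω) = 124.4 / (1.227 × 1.99×10^-7) = 5.09×10^8 J/(m²·K).
D = C / (ρ c_p) = 5.09×10^8 / (1027 × 4151) = 119 m.

120 m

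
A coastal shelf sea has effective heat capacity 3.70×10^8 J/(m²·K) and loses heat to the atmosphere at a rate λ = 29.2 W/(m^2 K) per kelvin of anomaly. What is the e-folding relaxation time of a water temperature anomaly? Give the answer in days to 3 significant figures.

Areal heat capacity C = 3.70×10^8 J/(m²·K) (given).
Relaxation time τ = C / λ = 3.70×10^8 / 29.2 = 1.27×10^7 s.
In days: 1.27×10^7 s / (86400 s/day) = 147 days.

147 days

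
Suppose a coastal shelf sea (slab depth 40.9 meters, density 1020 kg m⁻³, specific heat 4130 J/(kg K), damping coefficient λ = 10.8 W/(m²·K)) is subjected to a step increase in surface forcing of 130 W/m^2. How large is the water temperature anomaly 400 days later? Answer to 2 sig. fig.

Areal heat capacity C = ρ c_p D = 1020 × 4130 × 40.9 = 1.72×10^8 J/(m^2 K).
τ = C / λ = 1.72×10^8 / 10.8 = 1.60×10^7 s.
Equilibrium anomaly ΔT_eq = F / λ = 130 / 10.8 = 12.0 K.
t = 400 days = 3.46×10^7 s, so t/τ = 2.17.
ΔT(t) = ΔT_eq (1 − e^(−t/τ)) = 12.0 × (1 − e^−2.17) = 10.7 K.

11 K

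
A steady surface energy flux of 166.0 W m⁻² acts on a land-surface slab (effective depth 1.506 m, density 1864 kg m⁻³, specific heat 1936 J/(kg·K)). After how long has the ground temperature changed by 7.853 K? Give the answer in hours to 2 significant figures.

Areal heat capacity C = ρ c_p D = 1864 × 1936 × 1.506 = 5.43×10^6 J/(m^2 K).
Time required: Δt = C ΔT / F = 5.43×10^6 × 7.853 / 166.0 = 2.57×10^5 s.
In hours: 2.57×10^5 s / (3600 s/hour) = 71.4 hours.

71 hours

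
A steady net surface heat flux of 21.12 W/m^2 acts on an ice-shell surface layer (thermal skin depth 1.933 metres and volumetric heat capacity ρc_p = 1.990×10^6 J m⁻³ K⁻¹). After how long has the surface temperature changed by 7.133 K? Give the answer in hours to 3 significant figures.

361 hours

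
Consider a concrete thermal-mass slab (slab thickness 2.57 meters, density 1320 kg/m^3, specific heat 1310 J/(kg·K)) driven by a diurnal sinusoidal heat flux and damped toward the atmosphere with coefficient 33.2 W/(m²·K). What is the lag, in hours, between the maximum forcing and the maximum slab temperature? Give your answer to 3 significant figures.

Areal heat capacity C = ρ c_p D = 1320 × 1310 × 2.57 = 4.44×10^6 J/(m^2 K).
ω = 2π / 86400 s = 7.27×10^-5 s⁻¹.
Phase lag φ = arctan(Cω/λ) = arctan(323/33.2) = 1.47 rad.
Time lag = φ / ω = 1.47 / 7.27×10^-5 = 20200 s = 5.61 hours.

5.61 hours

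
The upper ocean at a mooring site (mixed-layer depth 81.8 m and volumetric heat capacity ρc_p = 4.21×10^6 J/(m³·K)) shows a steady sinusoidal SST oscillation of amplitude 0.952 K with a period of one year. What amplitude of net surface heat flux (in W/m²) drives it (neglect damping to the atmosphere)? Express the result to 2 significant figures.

Areal heat capacity C = ρc_p × D = 4.21×10^6 × 81.8 = 3.44×10^8 J/(m²·K).
ω = 2π / 3.15×10^7 s = 1.99×10^-7 s⁻¹.
Cω = 3.44×10^8 × 1.99×10^-7 = 68.6 W/(m²·K).
F₀ = A × Cω = 0.952 × 68.6 = 65.3 W/m².

65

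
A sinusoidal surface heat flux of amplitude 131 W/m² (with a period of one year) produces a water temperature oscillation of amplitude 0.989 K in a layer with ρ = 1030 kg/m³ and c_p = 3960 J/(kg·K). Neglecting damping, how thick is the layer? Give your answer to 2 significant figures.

ω = 2π / 3.15×10^7 s = 1.99×10^-7 s⁻¹.
Required C = F₀ / (A ω) = 131 / (0.989 × 1.99×10^-7) = 6.65×10^8 J/(m²·K).
D = C / (ρ c_p) = 6.65×10^8 / (1030 × 3960) = 163 m.

160 m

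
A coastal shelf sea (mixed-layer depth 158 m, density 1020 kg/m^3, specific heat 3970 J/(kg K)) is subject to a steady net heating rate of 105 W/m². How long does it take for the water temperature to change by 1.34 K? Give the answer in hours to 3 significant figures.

2270 hours

Areal heat capacity C = ρ c_p D = 1020 × 3970 × 158 = 6.40×10^8 J/(m^2 K).
Time required: Δt = C ΔT / F = 6.40×10^8 × 1.34 / 105 = 8.17×10^6 s.
In hours: 8.17×10^6 s / (3600 s/hour) = 2270 hours.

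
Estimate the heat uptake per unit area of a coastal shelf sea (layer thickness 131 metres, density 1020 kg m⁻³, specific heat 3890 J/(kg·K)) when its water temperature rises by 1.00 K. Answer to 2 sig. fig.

Areal heat capacity C = ρ c_p D = 1020 × 3890 × 131 = 5.20×10^8 J/(m²·K).
ΔQ = C ΔT = 5.20×10^8 × 1.00 = 5.20×10^8 J/m².

5.2×10^8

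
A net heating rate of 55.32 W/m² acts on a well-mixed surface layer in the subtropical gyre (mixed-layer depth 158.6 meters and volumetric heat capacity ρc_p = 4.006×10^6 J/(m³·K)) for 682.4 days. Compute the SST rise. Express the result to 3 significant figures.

Areal heat capacity C = ρc_p × D = 4.006×10^6 × 158.6 = 6.35×10^8 J/(m^2 K).
Net heat input Q = F Δt = 55.32 × (682.4 days × 86400 s/day) = 3.26×10^9 J/m².
ΔT = Q / C = 3.26×10^9 / 6.35×10^8 = 5.13 K.

5.13 K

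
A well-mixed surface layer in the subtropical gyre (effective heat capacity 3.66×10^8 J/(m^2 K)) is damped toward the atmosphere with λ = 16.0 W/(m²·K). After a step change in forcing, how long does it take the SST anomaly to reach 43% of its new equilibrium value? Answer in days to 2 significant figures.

150 days

Areal heat capacity C = 3.66×10^8 J/(m^2 K) (given).
τ = C / λ = 3.66×10^8 / 16.0 = 2.29×10^7 s.
Fraction reached: 1 − e^(−t/τ) = 0.43 ⇒ t = −τ ln(1 − 0.43) = τ × 0.562.
t = 1.29×10^7 s = 149 days.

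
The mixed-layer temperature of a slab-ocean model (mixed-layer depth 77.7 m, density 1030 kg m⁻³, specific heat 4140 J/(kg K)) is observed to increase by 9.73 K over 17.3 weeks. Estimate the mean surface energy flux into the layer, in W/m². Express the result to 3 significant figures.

Areal heat capacity C = ρ c_p D = 1030 × 4140 × 77.7 = 3.31×10^8 J m⁻² K⁻¹.
Required heat per unit area: Q = C ΔT = 3.31×10^8 × 9.73 = 3.22×10^9 J/m².
Flux F = Q / Δt = 3.22×10^9 / 1.05×10^7 s = 308 W/m².

308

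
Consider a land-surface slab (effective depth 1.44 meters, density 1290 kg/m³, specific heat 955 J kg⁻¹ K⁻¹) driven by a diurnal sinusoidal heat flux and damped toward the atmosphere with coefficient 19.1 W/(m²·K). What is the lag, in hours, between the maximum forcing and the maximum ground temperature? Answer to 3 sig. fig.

5.44 hours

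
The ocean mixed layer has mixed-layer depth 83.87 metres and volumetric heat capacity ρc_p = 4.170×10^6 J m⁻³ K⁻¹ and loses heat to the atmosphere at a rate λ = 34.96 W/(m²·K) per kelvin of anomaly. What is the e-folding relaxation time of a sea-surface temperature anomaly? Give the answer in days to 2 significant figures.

Areal heat capacity C = ρc_p × D = 4.170×10^6 × 83.87 = 3.50×10^8 J/(m²·K).
Relaxation time τ = C / λ = 3.50×10^8 / 34.96 = 1.00×10^7 s.
In days: 1.00×10^7 s / (86400 s/day) = 116 days.

120 days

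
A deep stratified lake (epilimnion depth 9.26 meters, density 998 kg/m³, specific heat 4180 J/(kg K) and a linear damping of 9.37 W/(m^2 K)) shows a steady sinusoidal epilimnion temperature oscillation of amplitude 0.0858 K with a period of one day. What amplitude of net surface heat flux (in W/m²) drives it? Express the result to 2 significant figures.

Areal heat capacity C = ρ c_p D = 998 × 4180 × 9.26 = 3.86×10^7 J/(m^2 K).
ω = 2π / 86400 s = 7.27×10^-5 s⁻¹.
√((Cω)² + λ²) = √((2810)² + 9.37²) = 2810 W/(m²·K).
F₀ = A × √((Cω)²+λ²) = 0.0858 × 2810 = 241 W/m².

240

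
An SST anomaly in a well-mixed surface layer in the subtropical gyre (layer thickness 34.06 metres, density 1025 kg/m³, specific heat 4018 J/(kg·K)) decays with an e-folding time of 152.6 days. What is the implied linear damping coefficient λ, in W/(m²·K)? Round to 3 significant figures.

Areal heat capacity C = ρ c_p D = 1025 × 4018 × 34.06 = 1.40×10^8 J/(m²·K).
τ = 152.6 days = 1.32×10^7 s.
λ = C / τ = 1.40×10^8 / 1.32×10^7 = 10.6 W/(m²·K).

10.6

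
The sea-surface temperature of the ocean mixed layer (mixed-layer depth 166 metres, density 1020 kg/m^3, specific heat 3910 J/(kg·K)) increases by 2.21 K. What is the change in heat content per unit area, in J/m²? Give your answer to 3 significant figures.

1.46×10^9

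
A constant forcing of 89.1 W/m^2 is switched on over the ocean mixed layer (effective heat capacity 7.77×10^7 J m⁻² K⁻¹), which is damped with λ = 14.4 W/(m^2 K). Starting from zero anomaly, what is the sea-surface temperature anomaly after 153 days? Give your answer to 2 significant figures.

Areal heat capacity C = 7.77×10^7 J m⁻² K⁻¹ (given).
τ = C / λ = 7.77×10^7 / 14.4 = 5.40×10^6 s.
Equilibrium anomaly ΔT_eq = F / λ = 89.1 / 14.4 = 6.19 K.
t = 153 days = 1.32×10^7 s, so t/τ = 2.45.
ΔT(t) = ΔT_eq (1 − e^(−t/τ)) = 6.19 × (1 − e^−2.45) = 5.65 K.

5.7 K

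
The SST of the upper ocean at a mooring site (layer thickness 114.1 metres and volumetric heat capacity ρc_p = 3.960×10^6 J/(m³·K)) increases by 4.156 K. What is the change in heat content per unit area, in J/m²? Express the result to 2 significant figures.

1.9×10^9

Areal heat capacity C = ρc_p × D = 3.960×10^6 × 114.1 = 4.52×10^8 J m⁻² K⁻¹.
ΔQ = C ΔT = 4.52×10^8 × 4.156 = 1.88×10^9 J/m².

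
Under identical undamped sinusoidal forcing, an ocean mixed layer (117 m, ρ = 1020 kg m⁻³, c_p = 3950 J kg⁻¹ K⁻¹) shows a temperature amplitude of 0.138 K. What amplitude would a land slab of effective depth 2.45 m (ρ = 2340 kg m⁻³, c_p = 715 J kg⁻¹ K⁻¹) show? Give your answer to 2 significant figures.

16 K

C_ocean = 4.71×10^8 J/(m²·K); C_land = 4.10×10^6 J/(m²·K).
A ∝ 1/C ⇒ A_land = A_ocean × C_ocean/C_land = 0.138 × 115 = 15.9 K.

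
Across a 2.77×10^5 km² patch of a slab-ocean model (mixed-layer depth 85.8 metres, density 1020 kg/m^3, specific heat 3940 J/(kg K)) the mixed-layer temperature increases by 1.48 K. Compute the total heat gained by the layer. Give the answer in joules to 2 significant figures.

1.4×10^20 J

Areal heat capacity C = ρ c_p D = 1020 × 3940 × 85.8 = 3.45×10^8 J/(m^2 K).
Heat per unit area: q = C ΔT = 3.45×10^8 × 1.48 = 5.10×10^8 J/m².
Total heat: Q = q × A = 5.10×10^8 × (2.77×10^5 × 10⁶ m²) = 1.41×10^20 J.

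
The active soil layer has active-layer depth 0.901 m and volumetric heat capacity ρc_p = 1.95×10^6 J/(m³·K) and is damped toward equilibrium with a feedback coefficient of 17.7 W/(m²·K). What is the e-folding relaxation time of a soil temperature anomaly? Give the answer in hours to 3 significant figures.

27.6 hours

Areal heat capacity C = ρc_p × D = 1.95×10^6 × 0.901 = 1.76×10^6 J/(m^2 K).
Relaxation time τ = C / λ = 1.76×10^6 / 17.7 = 99300 s.
In hours: 99300 s / (3600 s/hour) = 27.6 hours.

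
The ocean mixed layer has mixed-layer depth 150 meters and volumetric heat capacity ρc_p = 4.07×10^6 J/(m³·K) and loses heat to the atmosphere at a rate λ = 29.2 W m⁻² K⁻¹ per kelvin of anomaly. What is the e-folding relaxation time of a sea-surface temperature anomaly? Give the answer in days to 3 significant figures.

242 days

Areal heat capacity C = ρc_p × D = 4.07×10^6 × 150 = 6.10×10^8 J/(m²·K).
Relaxation time τ = C / λ = 6.10×10^8 / 29.2 = 2.09×10^7 s.
In days: 2.09×10^7 s / (86400 s/day) = 242 days.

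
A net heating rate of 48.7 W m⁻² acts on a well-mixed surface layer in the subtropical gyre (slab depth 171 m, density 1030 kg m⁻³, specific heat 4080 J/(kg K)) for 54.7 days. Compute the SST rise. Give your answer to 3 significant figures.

0.320 K

Areal heat capacity C = ρ c_p D = 1030 × 4080 × 171 = 7.19×10^8 J/(m^2 K).
Net heat input Q = F Δt = 48.7 × (54.7 days × 86400 s/day) = 2.30×10^8 J/m².
ΔT = Q / C = 2.30×10^8 / 7.19×10^8 = 0.320 K.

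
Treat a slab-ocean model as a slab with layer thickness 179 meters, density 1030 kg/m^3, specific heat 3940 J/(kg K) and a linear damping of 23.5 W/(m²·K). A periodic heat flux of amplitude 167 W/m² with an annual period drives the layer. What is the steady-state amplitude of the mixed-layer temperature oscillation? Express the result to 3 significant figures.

Areal heat capacity C = ρ c_p D = 1030 × 3940 × 179 = 7.26×10^8 J m⁻² K⁻¹.
Angular frequency ω = 2π / T = 2π / 3.15×10^7 s = 1.99×10^-7 s⁻¹.
√((Cω)² + λ²) = √((145)² + 23.5²) = 147 W/(m²·K).
Amplitude A = F₀ / √((Cω)²+λ²) = 167 / 147 = 1.14 K.

1.14 K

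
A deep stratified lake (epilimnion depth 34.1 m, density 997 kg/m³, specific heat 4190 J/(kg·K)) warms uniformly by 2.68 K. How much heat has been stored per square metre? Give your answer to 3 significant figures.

3.82×10^8

Areal heat capacity C = ρ c_p D = 997 × 4190 × 34.1 = 1.42×10^8 J/(m^2 K).
ΔQ = C ΔT = 1.42×10^8 × 2.68 = 3.82×10^8 J/m².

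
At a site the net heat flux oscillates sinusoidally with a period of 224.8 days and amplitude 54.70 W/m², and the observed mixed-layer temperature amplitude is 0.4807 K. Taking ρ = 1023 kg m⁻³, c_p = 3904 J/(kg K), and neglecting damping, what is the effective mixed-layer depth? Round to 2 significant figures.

88 m

ω = 2π / 1.94×10^7 s = 3.23×10^-7 s⁻¹.
Required C = F₀ / (A ω) = 54.70 / (0.4807 × 3.23×10^-7) = 3.52×10^8 J/(m²·K).
D = C / (ρ c_p) = 3.52×10^8 / (1023 × 3904) = 88.1 m.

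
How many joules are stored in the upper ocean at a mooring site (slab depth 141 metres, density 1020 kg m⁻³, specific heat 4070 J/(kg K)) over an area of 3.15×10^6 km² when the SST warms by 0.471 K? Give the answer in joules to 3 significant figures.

Areal heat capacity C = ρ c_p D = 1020 × 4070 × 141 = 5.85×10^8 J m⁻² K⁻¹.
Heat per unit area: q = C ΔT = 5.85×10^8 × 0.471 = 2.76×10^8 J/m².
Total heat: Q = q × A = 2.76×10^8 × (3.15×10^6 × 10⁶ m²) = 8.68×10^20 J.

8.68×10^20 J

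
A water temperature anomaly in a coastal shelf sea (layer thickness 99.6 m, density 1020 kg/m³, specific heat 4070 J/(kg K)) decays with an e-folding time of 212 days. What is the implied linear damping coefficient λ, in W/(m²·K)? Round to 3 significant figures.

Areal heat capacity C = ρ c_p D = 1020 × 4070 × 99.6 = 4.13×10^8 J m⁻² K⁻¹.
τ = 212 days = 1.83×10^7 s.
λ = C / τ = 4.13×10^8 / 1.83×10^7 = 22.6 W/(m²·K).

22.6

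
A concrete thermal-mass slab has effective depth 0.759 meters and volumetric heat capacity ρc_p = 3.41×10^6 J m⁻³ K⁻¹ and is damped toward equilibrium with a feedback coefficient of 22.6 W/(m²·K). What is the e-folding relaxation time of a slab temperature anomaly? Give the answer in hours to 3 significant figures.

Areal heat capacity C = ρc_p × D = 3.41×10^6 × 0.759 = 2.59×10^6 J/(m^2 K).
Relaxation time τ = C / λ = 2.59×10^6 / 22.6 = 1.15×10^5 s.
In hours: 1.15×10^5 s / (3600 s/hour) = 31.8 hours.

31.8 hours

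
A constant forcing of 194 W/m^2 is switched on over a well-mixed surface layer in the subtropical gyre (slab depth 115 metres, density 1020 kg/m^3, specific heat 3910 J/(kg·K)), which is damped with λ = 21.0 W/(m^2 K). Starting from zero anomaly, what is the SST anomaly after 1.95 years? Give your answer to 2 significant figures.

Areal heat capacity C = ρ c_p D = 1020 × 3910 × 115 = 4.59×10^8 J/(m^2 K).
τ = C / λ = 4.59×10^8 / 21.0 = 2.18×10^7 s.
Equilibrium anomaly ΔT_eq = F / λ = 194 / 21.0 = 9.24 K.
t = 1.95 years = 6.15×10^7 s, so t/τ = 2.82.
ΔT(t) = ΔT_eq (1 − e^(−t/τ)) = 9.24 × (1 − e^−2.82) = 8.69 K.

8.7 K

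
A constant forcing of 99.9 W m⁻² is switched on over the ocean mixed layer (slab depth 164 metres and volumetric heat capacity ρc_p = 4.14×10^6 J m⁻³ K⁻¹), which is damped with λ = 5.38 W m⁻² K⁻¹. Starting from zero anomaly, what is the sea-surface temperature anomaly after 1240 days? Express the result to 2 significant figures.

11 K

Areal heat capacity C = ρc_p × D = 4.14×10^6 × 164 = 6.79×10^8 J/(m²·K).
τ = C / λ = 6.79×10^8 / 5.38 = 1.26×10^8 s.
Equilibrium anomaly ΔT_eq = F / λ = 99.9 / 5.38 = 18.6 K.
t = 1240 days = 1.07×10^8 s, so t/τ = 0.849.
ΔT(t) = ΔT_eq (1 − e^(−t/τ)) = 18.6 × (1 − e^−0.849) = 10.6 K.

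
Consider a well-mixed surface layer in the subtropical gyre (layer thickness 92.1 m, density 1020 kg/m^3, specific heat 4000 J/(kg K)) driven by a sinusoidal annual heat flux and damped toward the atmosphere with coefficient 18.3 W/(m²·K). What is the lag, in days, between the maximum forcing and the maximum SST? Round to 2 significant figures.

Areal heat capacity C = ρ c_p D = 1020 × 4000 × 92.1 = 3.76×10^8 J/(m^2 K).
ω = 2π / 3.15×10^7 s = 1.99×10^-7 s⁻¹.
Phase lag φ = arctan(Cω/λ) = arctan(74.9/18.3) = 1.33 rad.
Time lag = φ / ω = 1.33 / 1.99×10^-7 = 6.68×10^6 s = 77.3 days.

77 days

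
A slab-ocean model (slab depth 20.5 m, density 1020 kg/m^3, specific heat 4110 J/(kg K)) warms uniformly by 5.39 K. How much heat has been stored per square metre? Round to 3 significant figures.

4.63×10^8

Areal heat capacity C = ρ c_p D = 1020 × 4110 × 20.5 = 8.59×10^7 J m⁻² K⁻¹.
ΔQ = C ΔT = 8.59×10^7 × 5.39 = 4.63×10^8 J/m².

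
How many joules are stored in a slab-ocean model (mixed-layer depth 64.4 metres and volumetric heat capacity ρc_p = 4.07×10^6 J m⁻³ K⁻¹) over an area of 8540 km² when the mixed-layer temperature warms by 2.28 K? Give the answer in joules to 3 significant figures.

Areal heat capacity C = ρc_p × D = 4.07×10^6 × 64.4 = 2.62×10^8 J/(m²·K).
Heat per unit area: q = C ΔT = 2.62×10^8 × 2.28 = 5.98×10^8 J/m².
Total heat: Q = q × A = 5.98×10^8 × (8540 × 10⁶ m²) = 5.10×10^18 J.

5.10×10^18 J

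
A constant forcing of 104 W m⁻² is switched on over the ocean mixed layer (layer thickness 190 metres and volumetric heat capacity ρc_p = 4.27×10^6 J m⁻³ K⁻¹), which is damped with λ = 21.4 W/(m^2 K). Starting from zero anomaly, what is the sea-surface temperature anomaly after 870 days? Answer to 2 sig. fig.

4.2 K

Areal heat capacity C = ρc_p × D = 4.27×10^6 × 190 = 8.11×10^8 J/(m²·K).
τ = C / λ = 8.11×10^8 / 21.4 = 3.79×10^7 s.
Equilibrium anomaly ΔT_eq = F / λ = 104 / 21.4 = 4.86 K.
t = 870 days = 7.52×10^7 s, so t/τ = 1.98.
ΔT(t) = ΔT_eq (1 − e^(−t/τ)) = 4.86 × (1 − e^−1.98) = 4.19 K.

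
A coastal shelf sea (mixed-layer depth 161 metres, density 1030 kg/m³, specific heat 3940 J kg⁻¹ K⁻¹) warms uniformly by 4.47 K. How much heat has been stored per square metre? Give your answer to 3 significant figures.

2.92×10^9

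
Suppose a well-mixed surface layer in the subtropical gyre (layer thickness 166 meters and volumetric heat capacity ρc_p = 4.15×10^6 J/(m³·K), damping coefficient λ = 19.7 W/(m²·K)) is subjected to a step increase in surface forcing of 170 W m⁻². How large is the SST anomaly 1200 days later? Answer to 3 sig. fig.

8.18 K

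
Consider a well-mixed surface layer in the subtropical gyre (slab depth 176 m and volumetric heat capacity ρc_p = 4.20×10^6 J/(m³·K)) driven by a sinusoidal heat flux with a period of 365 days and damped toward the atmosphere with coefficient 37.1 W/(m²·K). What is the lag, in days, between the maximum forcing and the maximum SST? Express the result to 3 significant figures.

76.9 days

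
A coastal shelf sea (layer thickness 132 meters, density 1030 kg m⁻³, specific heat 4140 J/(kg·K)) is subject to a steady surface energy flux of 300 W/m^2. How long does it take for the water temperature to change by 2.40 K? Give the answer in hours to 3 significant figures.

1250 hours

Areal heat capacity C = ρ c_p D = 1030 × 4140 × 132 = 5.63×10^8 J/(m^2 K).
Time required: Δt = C ΔT / F = 5.63×10^8 × 2.40 / 300 = 4.50×10^6 s.
In hours: 4.50×10^6 s / (3600 s/hour) = 1250 hours.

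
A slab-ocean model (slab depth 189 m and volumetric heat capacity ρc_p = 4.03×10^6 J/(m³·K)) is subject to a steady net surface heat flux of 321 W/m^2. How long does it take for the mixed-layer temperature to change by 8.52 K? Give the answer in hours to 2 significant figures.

Areal heat capacity C = ρc_p × D = 4.03×10^6 × 189 = 7.62×10^8 J/(m²·K).
Time required: Δt = C ΔT / F = 7.62×10^8 × 8.52 / 321 = 2.02×10^7 s.
In hours: 2.02×10^7 s / (3600 s/hour) = 5620 hours.

5600 hours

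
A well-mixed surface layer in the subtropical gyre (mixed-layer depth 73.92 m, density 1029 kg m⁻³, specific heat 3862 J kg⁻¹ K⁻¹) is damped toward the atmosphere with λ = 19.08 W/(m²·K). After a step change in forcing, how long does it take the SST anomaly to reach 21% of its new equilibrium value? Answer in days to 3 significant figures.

Areal heat capacity C = ρ c_p D = 1029 × 3862 × 73.92 = 2.94×10^8 J m⁻² K⁻¹.
τ = C / λ = 2.94×10^8 / 19.08 = 1.54×10^7 s.
Fraction reached: 1 − e^(−t/τ) = 0.21 ⇒ t = −τ ln(1 − 0.21) = τ × 0.236.
t = 3.63×10^6 s = 42.0 days.

42.0 days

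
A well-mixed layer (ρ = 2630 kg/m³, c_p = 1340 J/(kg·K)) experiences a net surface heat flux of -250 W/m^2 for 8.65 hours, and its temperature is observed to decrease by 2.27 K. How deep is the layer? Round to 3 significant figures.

0.973 m

Heat input Q = F Δt = -250 × 31100 s = -7.78×10^6 J/m².
Required areal heat capacity C = Q / ΔT = 3.43×10^6 J/(m²·K).
Depth D = C / (ρ c_p) = 3.43×10^6 / (2630 × 1340) = 0.973 m.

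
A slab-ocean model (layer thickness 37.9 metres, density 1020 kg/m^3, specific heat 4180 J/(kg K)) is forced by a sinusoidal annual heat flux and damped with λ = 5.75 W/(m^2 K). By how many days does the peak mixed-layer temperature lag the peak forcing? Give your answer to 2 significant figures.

81 days

Areal heat capacity C = ρ c_p D = 1020 × 4180 × 37.9 = 1.62×10^8 J/(m²·K).
ω = 2π / 3.15×10^7 s = 1.99×10^-7 s⁻¹.
Phase lag φ = arctan(Cω/λ) = arctan(32.2/5.75) = 1.39 rad.
Time lag = φ / ω = 1.39 / 1.99×10^-7 = 7.00×10^6 s = 81.0 days.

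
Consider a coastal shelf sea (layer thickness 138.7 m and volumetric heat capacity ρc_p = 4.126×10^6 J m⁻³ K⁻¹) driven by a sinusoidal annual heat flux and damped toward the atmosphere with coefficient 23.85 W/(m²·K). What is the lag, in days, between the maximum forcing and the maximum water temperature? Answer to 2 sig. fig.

Areal heat capacity C = ρc_p × D = 4.126×10^6 × 138.7 = 5.72×10^8 J m⁻² K⁻¹.
ω = 2π / 3.15×10^7 s = 1.99×10^-7 s⁻¹.
Phase lag φ = arctan(Cω/λ) = arctan(114/23.85) = 1.36 rad.
Time lag = φ / ω = 1.36 / 1.99×10^-7 = 6.85×10^6 s = 79.3 days.

79 days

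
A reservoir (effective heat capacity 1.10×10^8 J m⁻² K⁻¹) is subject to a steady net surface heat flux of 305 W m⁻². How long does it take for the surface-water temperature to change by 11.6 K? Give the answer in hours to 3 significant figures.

1160 hours

Areal heat capacity C = 1.10×10^8 J m⁻² K⁻¹ (given).
Time required: Δt = C ΔT / F = 1.10×10^8 × 11.6 / 305 = 4.18×10^6 s.
In hours: 4.18×10^6 s / (3600 s/hour) = 1160 hours.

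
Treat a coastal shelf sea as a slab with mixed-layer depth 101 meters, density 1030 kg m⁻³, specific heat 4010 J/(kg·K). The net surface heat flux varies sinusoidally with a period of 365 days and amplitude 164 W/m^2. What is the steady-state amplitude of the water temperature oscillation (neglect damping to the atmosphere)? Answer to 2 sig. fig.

Areal heat capacity C = ρ c_p D = 1030 × 4010 × 101 = 4.17×10^8 J/(m^2 K).
Angular frequency ω = 2π / T = 2π / 3.15×10^7 s = 1.99×10^-7 s⁻¹.
Cω = 4.17×10^8 × 1.99×10^-7 = 83.1 W/(m²·K).
Amplitude A = F₀ / (Cω) = 164 / 83.1 = 1.97 K.

2.0 K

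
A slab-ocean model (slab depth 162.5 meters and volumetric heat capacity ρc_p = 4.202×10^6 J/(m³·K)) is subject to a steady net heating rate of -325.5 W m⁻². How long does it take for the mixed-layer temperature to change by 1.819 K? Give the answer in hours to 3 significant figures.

1060 hours

Areal heat capacity C = ρc_p × D = 4.202×10^6 × 162.5 = 6.83×10^8 J/(m^2 K).
Time required: Δt = C ΔT / F = 6.83×10^8 × -1.819 / -325.5 = 3.82×10^6 s.
In hours: 3.82×10^6 s / (3600 s/hour) = 1060 hours.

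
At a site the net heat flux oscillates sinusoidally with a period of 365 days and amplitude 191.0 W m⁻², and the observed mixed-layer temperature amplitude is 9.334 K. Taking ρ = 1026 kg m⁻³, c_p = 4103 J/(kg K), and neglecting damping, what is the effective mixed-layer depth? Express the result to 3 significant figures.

ω = 2π / 3.15×10^7 s = 1.99×10^-7 s⁻¹.
Required C = F₀ / (A ω) = 191.0 / (9.334 × 1.99×10^-7) = 1.03×10^8 J/(m²·K).
D = C / (ρ c_p) = 1.03×10^8 / (1026 × 4103) = 24.4 m.

24.4 m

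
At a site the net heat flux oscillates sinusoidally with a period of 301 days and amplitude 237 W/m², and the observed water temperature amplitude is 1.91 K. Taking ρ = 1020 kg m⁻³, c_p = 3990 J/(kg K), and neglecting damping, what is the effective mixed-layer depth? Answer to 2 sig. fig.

130 m

ω = 2π / 2.60×10^7 s = 2.42×10^-7 s⁻¹.
Required C = F₀ / (A ω) = 237 / (1.91 × 2.42×10^-7) = 5.14×10^8 J/(m²·K).
D = C / (ρ c_p) = 5.14×10^8 / (1020 × 3990) = 126 m.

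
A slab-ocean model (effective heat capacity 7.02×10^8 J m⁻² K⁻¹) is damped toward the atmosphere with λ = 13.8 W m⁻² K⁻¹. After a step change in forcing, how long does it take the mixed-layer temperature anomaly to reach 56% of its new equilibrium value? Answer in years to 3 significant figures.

Areal heat capacity C = 7.02×10^8 J m⁻² K⁻¹ (given).
τ = C / λ = 7.02×10^8 / 13.8 = 5.09×10^7 s.
Fraction reached: 1 − e^(−t/τ) = 0.56 ⇒ t = −τ ln(1 − 0.56) = τ × 0.821.
t = 4.18×10^7 s = 1.32 years.

1.32 years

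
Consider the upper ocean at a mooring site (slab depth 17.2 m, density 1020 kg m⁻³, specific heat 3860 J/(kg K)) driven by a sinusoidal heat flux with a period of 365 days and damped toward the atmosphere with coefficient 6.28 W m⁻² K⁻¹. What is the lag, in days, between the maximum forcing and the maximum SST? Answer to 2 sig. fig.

Areal heat capacity C = ρ c_p D = 1020 × 3860 × 17.2 = 6.77×10^7 J/(m²·K).
ω = 2π / 3.15×10^7 s = 1.99×10^-7 s⁻¹.
Phase lag φ = arctan(Cω/λ) = arctan(13.5/6.28) = 1.14 rad.
Time lag = φ / ω = 1.14 / 1.99×10^-7 = 5.70×10^6 s = 65.9 days.

66 days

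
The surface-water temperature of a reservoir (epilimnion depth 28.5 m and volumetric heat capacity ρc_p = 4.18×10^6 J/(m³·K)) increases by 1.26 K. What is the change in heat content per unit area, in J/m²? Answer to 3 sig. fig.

Areal heat capacity C = ρc_p × D = 4.18×10^6 × 28.5 = 1.19×10^8 J/(m^2 K).
ΔQ = C ΔT = 1.19×10^8 × 1.26 = 1.50×10^8 J/m².

1.50×10^8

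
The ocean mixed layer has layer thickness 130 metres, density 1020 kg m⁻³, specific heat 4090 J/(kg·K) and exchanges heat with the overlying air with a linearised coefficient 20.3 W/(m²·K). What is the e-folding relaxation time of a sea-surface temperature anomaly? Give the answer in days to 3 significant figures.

309 days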